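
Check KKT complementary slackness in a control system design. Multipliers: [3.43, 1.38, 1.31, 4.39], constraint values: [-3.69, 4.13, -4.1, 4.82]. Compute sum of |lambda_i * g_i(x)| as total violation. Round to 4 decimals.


KKT complementary slackness check:
lambda_1 * g_1 = 3.43 * -3.69 = -12.6567
lambda_2 * g_2 = 1.38 * 4.13 = 5.6994
lambda_3 * g_3 = 1.31 * -4.1 = -5.371
lambda_4 * g_4 = 4.39 * 4.82 = 21.1598
Total violation = 12.6567 + 5.6994 + 5.371 + 21.1598 = 44.8869


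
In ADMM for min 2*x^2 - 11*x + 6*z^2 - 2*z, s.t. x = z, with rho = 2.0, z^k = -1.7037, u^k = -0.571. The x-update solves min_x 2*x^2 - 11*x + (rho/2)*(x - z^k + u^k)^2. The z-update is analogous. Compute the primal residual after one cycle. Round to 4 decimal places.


ADMM iteration with rho = 2.0, z^k = -1.7037, u^k = -0.571
Step 1: x-update.
Minimize 2*x^2 - 11*x + (2.0/2)*(x + 1.7037 - 0.571)^2
FOC: (2*2 + 2.0)*x = 11 + 2.0*(-1.7037 + 0.571)
x^{k+1} = 1.4558
Step 2: z-update.
Minimize 6*z^2 - 2*z + (2.0/2)*(1.4558 - z - 0.571)^2
FOC: (2*6 + 2.0)*z = 2 + 2.0*(1.4558 - 0.571)
z^{k+1} = 0.2693
Step 3: u-update.
u^{k+1} = -0.571 + 1.4558 - 0.2693 = 0.6155
Step 4: Primal residual = |1.4558 - 0.2693| = 1.1865


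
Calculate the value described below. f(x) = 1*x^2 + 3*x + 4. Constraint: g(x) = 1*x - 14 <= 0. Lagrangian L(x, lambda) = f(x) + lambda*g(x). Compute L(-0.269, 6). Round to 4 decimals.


Step 1: Evaluate f(x).
f(-0.269) = 1*(-0.269)^2 + 3*(-0.269) + 4 = 3.2654
Step 2: Evaluate g(x).
g(-0.269) = 1*-0.269 - 14 = -14.269
Step 3: Compute Lagrangian.
L = 3.2654 + 6*-14.269 = -82.3486


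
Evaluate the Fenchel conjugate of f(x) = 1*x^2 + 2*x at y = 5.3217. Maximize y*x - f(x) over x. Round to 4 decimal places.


f*(y) = sup_x {y*x - a*x^2 - b*x} = sup_x {(y-b)*x - a*x^2}
FOC: (y - b) - 2a*x = 0 => x* = (y - b)/(2a)
x* = (5.3217 - 2)/(2*1) = 1.6609
f*(5.3217) = (y-b)^2/(4a) = (5.3217 - 2)^2/(4*1)
= 11.0337/4 = 2.7584


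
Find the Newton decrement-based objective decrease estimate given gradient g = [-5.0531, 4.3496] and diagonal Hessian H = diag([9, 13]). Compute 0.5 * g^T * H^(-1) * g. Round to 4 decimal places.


Step 1: H is diagonal, so H^(-1) * g = [-0.5615, 0.3346].
Step 2: g^T H^(-1) g = sum_i g_i^2 / H_ii
  = (-5.0531)^2/9 + (4.3496)^2/13
  = 2.8371 + 1.4553 = 4.2924
Step 3: Objective decrease = 0.5 * g^T H^(-1) g = 2.1462


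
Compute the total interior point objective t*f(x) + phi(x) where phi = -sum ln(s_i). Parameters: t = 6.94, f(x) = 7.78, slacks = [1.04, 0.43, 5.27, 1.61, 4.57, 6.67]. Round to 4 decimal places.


Step 1: Compute log-barrier.
ln values: [0.0392, -0.844, 1.662, 0.4762, 1.5195, 1.8976]
phi = -(0.0392 - 0.844 + 1.662 + 0.4762 + 1.5195 + 1.8976) = -4.7506
Step 2: Compute augmented objective.
t*f(x) = 6.94*7.78 = 53.9932
Total = 53.9932 - 4.7506 = 49.2426


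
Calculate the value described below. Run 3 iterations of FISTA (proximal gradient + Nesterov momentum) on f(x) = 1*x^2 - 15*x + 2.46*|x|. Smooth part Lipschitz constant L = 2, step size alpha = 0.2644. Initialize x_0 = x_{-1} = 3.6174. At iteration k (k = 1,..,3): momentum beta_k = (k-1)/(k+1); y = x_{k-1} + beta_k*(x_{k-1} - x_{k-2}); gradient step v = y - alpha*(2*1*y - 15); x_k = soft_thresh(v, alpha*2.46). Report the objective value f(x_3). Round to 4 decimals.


FISTA on f(x) = 1*x^2 - 15*x + 2.46*|x|
L = 2, alpha = 0.2644
Iteration 1: beta = 0.0, y = 3.6174 + 0.0*(3.6174 - 3.6174) = 3.6174
  grad(y) = -7.7652, v = y - alpha*grad = 5.6705
  prox(v) = soft_thresh(5.6705, 0.6504) = 5.0201
Iteration 2: beta = 0.3333, y = 5.0201 + 0.3333*(5.0201 - 3.6174) = 5.4877
  grad(y) = -4.0247, v = y - alpha*grad = 6.5518
  prox(v) = soft_thresh(6.5518, 0.6504) = 5.9014
Iteration 3: beta = 0.5, y = 5.9014 + 0.5*(5.9014 - 5.0201) = 6.342
  grad(y) = -2.316, v = y - alpha*grad = 6.9543
  prox(v) = soft_thresh(6.9543, 0.6504) = 6.3039
f(x_3) = 1*6.3039^2 - 15*6.3039 + 2.46*|6.3039| = -39.3117


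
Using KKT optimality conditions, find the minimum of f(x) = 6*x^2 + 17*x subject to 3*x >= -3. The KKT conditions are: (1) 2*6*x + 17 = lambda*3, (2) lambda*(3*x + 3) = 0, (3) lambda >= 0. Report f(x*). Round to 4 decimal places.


Step 1: Try lambda = 0 (constraint inactive).
x_unc = -17/(2*6) = -1.4167
Check: 3*-1.4167 = -4.2501 < -3 -- violated!
Step 2: Constraint must be active: 3*x = -3
x* = -3/3 = -1.0
lambda = (2*6*(-1.0) + 17)/3 = 1.6667
Step 3: Compute optimal value.
f(x*) = 6*(-1.0)^2 + 17*(-1.0) = -11.0


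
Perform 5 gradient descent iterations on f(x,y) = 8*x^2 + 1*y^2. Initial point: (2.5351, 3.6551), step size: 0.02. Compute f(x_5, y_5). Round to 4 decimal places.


Gradient descent on f(x,y) = 8*x^2 + 1*y^2.
Starting point: (2.5351, 3.6551), alpha = 0.02
Step 1: grad_x = 2*8*2.5351 = 40.5616, grad_y = 2*1*3.6551 = 7.3102
  x_1 = 2.5351 - 0.02*40.5616 = 1.7239
  y_1 = 3.6551 - 0.02*7.3102 = 3.5089
Step 2: grad_x = 2*8*1.7239 = 27.5819, grad_y = 2*1*3.5089 = 7.0178
  x_2 = 1.7239 - 0.02*27.5819 = 1.1722
  y_2 = 3.5089 - 0.02*7.0178 = 3.3685
Step 3: grad_x = 2*8*1.1722 = 18.7557, grad_y = 2*1*3.3685 = 6.7371
  x_3 = 1.1722 - 0.02*18.7557 = 0.7971
  y_3 = 3.3685 - 0.02*6.7371 = 3.2338
Step 4: grad_x = 2*8*0.7971 = 12.7539, grad_y = 2*1*3.2338 = 6.4676
  x_4 = 0.7971 - 0.02*12.7539 = 0.542
  y_4 = 3.2338 - 0.02*6.4676 = 3.1044
Step 5: grad_x = 2*8*0.542 = 8.6726, grad_y = 2*1*3.1044 = 6.2089
  x_5 = 0.542 - 0.02*8.6726 = 0.3686
  y_5 = 3.1044 - 0.02*6.2089 = 2.9803
f(0.3686, 2.9803) = 8*0.3686^2 + 1*2.9803^2 = 9.9689


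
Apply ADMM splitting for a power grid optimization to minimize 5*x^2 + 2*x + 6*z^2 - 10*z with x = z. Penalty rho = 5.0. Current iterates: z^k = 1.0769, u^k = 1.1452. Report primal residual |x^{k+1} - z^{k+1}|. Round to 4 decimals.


ADMM iteration with rho = 5.0, z^k = 1.0769, u^k = 1.1452
Step 1: x-update.
Minimize 5*x^2 + 2*x + (5.0/2)*(x - 1.0769 + 1.1452)^2
FOC: (2*5 + 5.0)*x = -2 + 5.0*(1.0769 - 1.1452)
x^{k+1} = -0.1561
Step 2: z-update.
Minimize 6*z^2 - 10*z + (5.0/2)*(-0.1561 - z + 1.1452)^2
FOC: (2*6 + 5.0)*z = 10 + 5.0*(-0.1561 + 1.1452)
z^{k+1} = 0.8791
Step 3: u-update.
u^{k+1} = 1.1452 - 0.1561 - 0.8791 = 0.11
Step 4: Primal residual = |-0.1561 - 0.8791| = 1.0352


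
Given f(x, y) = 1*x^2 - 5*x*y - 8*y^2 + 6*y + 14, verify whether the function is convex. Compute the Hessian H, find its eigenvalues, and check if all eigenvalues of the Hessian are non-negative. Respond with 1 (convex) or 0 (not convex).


The Hessian of f(x,y) = 1*x^2 - 5*x*y - 8*y^2 + 6*y + 14 is:
H = [[2, -5], [-5, -16]]
Trace = 2 - 16 = -14
Determinant = 2*-16 - (-5)^2 = -57
Discriminant = (-14)^2 - 4*-57 = 424.0
Eigenvalues: lambda_1 = -17.2956, lambda_2 = 3.2956
The function is not convex.

0


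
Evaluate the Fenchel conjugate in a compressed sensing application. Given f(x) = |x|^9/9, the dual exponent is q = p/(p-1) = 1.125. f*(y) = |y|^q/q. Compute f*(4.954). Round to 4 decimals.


The conjugate exponent q satisfies 1/p + 1/q = 1.
p = 9, so q = 9/(9 - 1) = 1.125
|y|^q = 4.954^1.125 = 6.051
f*(4.954) = 6.051 / 1.125 = 5.3786


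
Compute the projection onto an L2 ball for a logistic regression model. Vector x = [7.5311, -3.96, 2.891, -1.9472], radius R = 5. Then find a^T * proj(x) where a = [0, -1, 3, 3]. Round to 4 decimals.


Step 1: Compute ||x|| (intermediates to 6 decimals).
||x|| = sqrt(7.5311^2 + (-3.96)^2 + 2.891^2 + (-1.9472)^2) = 9.195028
Step 2: Project.
Since ||x|| > R, scale = R/||x|| = 5/9.195028 = 0.543772, proj(x) = scale * x
proj(x) = [4.095201, -2.153337, 1.572045, -1.058833]
Step 3: Dot product.
a^T * proj(x) = 0*4.095201 - 1*(-2.153337) + 3*1.572045 + 3*(-1.058833) = 3.693


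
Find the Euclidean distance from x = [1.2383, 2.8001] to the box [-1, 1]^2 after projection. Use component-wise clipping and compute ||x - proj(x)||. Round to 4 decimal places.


Project each component onto [-1, 1].
clip(1.2383) = 1.0, clip(2.8001) = 1.0
Projection = [1.0, 1.0]
Squared diffs: [0.0568, 3.2404]
Distance = sqrt(3.2972) = 1.8158


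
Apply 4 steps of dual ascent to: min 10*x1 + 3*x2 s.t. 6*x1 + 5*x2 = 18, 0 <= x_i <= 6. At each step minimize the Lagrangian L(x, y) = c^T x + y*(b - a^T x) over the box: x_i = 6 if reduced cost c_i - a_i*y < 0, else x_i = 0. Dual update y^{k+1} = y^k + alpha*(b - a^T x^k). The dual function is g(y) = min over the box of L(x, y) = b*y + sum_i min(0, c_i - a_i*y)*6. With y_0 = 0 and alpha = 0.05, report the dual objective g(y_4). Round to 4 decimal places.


Dual ascent for LP: min 10*x1 + 3*x2, 6*x1 + 5*x2 = 18, 0 <= x_i <= 6
Step 1: y^k = 0.0, reduced costs: (10.0, 3.0)
  x^k = (0.0, 0.0), subgradient = b - a^T x = 18.0
  y^{k+1} = 0.0 + 0.05*18.0 = 0.9
Step 2: y^k = 0.9, reduced costs: (4.6, -1.5)
  x^k = (0.0, 6.0), subgradient = b - a^T x = -12.0
  y^{k+1} = 0.9 + 0.05*-12.0 = 0.3
Step 3: y^k = 0.3, reduced costs: (8.2, 1.5)
  x^k = (0.0, 0.0), subgradient = b - a^T x = 18.0
  y^{k+1} = 0.3 + 0.05*18.0 = 1.2
Step 4: y^k = 1.2, reduced costs: (2.8, -3.0)
  x^k = (0.0, 6.0), subgradient = b - a^T x = -12.0
  y^{k+1} = 1.2 + 0.05*-12.0 = 0.6
Dual objective at y_4 = 0.6: reduced costs (6.4, 0.0), box minimizer x = (0.0, 0.0)
g(y_4) = b*y + (c1 - a1*y)*x1 + (c2 - a2*y)*x2 = 18*0.6 + 6.4*0.0 + 0.0*0.0 = 10.8 + 0.0 + 0.0 = 10.8


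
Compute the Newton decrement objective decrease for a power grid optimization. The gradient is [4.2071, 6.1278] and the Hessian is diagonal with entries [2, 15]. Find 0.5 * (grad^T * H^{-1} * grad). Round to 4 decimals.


Step 1: H is diagonal, so H^(-1) * g = [2.1036, 0.4085].
Step 2: g^T H^(-1) g = sum_i g_i^2 / H_ii
  = (4.2071)^2/2 + (6.1278)^2/15
  = 8.8498 + 2.5033 = 11.3532
Step 3: Objective decrease = 0.5 * g^T H^(-1) g = 5.6766


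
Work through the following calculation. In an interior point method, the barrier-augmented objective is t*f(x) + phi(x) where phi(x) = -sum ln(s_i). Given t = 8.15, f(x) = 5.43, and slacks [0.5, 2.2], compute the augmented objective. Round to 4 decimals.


Step 1: Compute log-barrier.
ln values: [-0.6931, 0.7885]
phi = -(-0.6931 + 0.7885) = -0.0953
Step 2: Compute augmented objective.
t*f(x) = 8.15*5.43 = 44.2545
Total = 44.2545 - 0.0953 = 44.1592


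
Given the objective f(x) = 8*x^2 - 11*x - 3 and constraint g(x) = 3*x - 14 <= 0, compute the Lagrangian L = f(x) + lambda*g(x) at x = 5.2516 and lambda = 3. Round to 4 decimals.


Step 1: Evaluate f(x).
f(5.2516) = 8*5.2516^2 - 11*5.2516 - 3 = 159.8668
Step 2: Evaluate g(x).
g(5.2516) = 3*5.2516 - 14 = 1.7548
Step 3: Compute Lagrangian.
L = 159.8668 + 3*1.7548 = 165.1312


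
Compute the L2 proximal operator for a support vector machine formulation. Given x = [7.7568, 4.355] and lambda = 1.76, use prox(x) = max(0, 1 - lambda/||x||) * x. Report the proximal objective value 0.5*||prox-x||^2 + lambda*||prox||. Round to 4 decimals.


Step 1: Compute ||x||.
||x|| = 8.8957
Step 2: Compute scaling factor.
scale = max(0, 1 - 1.76/8.8957) = 0.8022
Step 3: prox(x) = [6.2221, 3.4934]
||prox(x)|| = 7.1357
Step 4: Proximal objective.
0.5*||prox-x||^2 = 1.5488
lambda*||prox|| = 12.5588
Total = 14.1077


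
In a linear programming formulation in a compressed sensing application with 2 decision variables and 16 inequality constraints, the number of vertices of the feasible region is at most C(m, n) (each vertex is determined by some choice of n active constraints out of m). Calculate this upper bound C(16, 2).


Each vertex corresponds to some choice of n active constraints out of m, so the number of vertices is at most C(m, n) = m! / (n!(m-n)!).
m = 16, n = 2
Numerator: 16 * 15
Denominator: 2! = 2
C(16, 2) = 120


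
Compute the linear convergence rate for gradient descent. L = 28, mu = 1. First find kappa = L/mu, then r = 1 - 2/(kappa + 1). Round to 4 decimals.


Step 1: Compute the condition number.
kappa = L/mu = 28/1 = 28.0
Step 2: Compute the convergence rate.
r = 1 - 2/(kappa + 1) = 1 - 2*mu/(L + mu) = (L - mu)/(L + mu) = 27/29 = 0.931


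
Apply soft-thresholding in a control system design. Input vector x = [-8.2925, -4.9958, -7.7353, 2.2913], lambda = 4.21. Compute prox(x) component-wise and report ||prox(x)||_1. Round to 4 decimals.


Soft-thresholding with lambda = 4.21:
prox(-8.2925) = sign(-8.2925)*max(|-8.2925| - 4.21, 0) = -4.0825
prox(-4.9958) = sign(-4.9958)*max(|-4.9958| - 4.21, 0) = -0.7858
prox(-7.7353) = sign(-7.7353)*max(|-7.7353| - 4.21, 0) = -3.5253
prox(2.2913) = sign(2.2913)*max(|2.2913| - 4.21, 0) = 0.0
prox(x) = [-4.0825, -0.7858, -3.5253, 0.0]
||prox(x)||_1 = 4.0825 + 0.7858 + 3.5253 + 0.0 = 8.3936


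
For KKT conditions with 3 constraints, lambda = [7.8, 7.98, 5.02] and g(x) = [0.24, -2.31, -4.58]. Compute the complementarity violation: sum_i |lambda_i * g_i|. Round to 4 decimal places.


KKT complementary slackness check:
lambda_1 * g_1 = 7.8 * 0.24 = 1.872
lambda_2 * g_2 = 7.98 * -2.31 = -18.4338
lambda_3 * g_3 = 5.02 * -4.58 = -22.9916
Total violation = 1.872 + 18.4338 + 22.9916 = 43.2974


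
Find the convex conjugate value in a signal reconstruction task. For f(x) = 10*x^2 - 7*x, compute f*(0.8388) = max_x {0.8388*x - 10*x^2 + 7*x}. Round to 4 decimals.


f*(y) = sup_x {y*x - a*x^2 - b*x} = sup_x {(y-b)*x - a*x^2}
FOC: (y - b) - 2a*x = 0 => x* = (y - b)/(2a)
x* = (0.8388 + 7)/(2*10) = 0.3919
f*(0.8388) = (y-b)^2/(4a) = (0.8388 + 7)^2/(4*10)
= 61.4468/40 = 1.5362


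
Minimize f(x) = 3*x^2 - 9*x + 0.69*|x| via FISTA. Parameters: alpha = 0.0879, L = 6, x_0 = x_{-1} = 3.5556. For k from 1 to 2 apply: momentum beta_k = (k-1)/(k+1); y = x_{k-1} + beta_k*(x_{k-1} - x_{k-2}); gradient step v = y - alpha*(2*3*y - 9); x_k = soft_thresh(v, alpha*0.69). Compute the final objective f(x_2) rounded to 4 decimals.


FISTA on f(x) = 3*x^2 - 9*x + 0.69*|x|
L = 6, alpha = 0.0879
Iteration 1: beta = 0.0, y = 3.5556 + 0.0*(3.5556 - 3.5556) = 3.5556
  grad(y) = 12.3336, v = y - alpha*grad = 2.4715
  prox(v) = soft_thresh(2.4715, 0.0607) = 2.4108
Iteration 2: beta = 0.3333, y = 2.4108 + 0.3333*(2.4108 - 3.5556) = 2.0292
  grad(y) = 3.1754, v = y - alpha*grad = 1.7501
  prox(v) = soft_thresh(1.7501, 0.0607) = 1.6895
f(x_2) = 3*1.6895^2 - 9*1.6895 + 0.69*|1.6895| = -5.4766


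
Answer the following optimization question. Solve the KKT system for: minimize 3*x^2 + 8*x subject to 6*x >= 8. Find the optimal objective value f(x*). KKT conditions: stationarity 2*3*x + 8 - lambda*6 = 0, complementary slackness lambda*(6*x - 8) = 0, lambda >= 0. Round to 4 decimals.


Step 1: Try lambda = 0 (constraint inactive).
x_unc = -8/(2*3) = -1.3333
Check: 6*-1.3333 = -7.9998 < 8 -- violated!
Step 2: Constraint must be active: 6*x = 8
x* = 8/6 = 4/3 = 1.3333 (rounded; the exact value 4/3 is used below)
lambda = (2*3*(4/3) + 8)/6 = 2.6667
Step 3: Compute optimal value.
f(x*) = 3*(4/3)^2 + 8*(4/3) = 16.0


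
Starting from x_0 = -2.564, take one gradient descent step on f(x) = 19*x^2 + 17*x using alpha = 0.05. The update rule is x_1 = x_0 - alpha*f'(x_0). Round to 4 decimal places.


We compute the gradient at x_0 and apply the update.
f'(x) = 38*x + 17
f'(-2.564) = 38*-2.564 + 17 = -80.432
x_1 = -2.564 - 0.05*-80.432 = 1.4576


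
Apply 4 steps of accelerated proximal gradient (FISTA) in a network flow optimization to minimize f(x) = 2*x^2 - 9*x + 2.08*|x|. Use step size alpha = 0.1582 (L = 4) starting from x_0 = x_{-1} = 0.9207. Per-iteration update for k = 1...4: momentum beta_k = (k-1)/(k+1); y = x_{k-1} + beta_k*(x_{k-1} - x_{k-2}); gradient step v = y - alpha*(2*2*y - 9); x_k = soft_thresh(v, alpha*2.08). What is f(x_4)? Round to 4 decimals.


FISTA on f(x) = 2*x^2 - 9*x + 2.08*|x|
L = 4, alpha = 0.1582
Iteration 1: beta = 0.0, y = 0.9207 + 0.0*(0.9207 - 0.9207) = 0.9207
  grad(y) = -5.3172, v = y - alpha*grad = 1.7619
  prox(v) = soft_thresh(1.7619, 0.3291) = 1.4328
Iteration 2: beta = 0.3333, y = 1.4328 + 0.3333*(1.4328 - 0.9207) = 1.6035
  grad(y) = -2.5859, v = y - alpha*grad = 2.0126
  prox(v) = soft_thresh(2.0126, 0.3291) = 1.6836
Iteration 3: beta = 0.5, y = 1.6836 + 0.5*(1.6836 - 1.4328) = 1.8089
  grad(y) = -1.7643, v = y - alpha*grad = 2.088
  prox(v) = soft_thresh(2.088, 0.3291) = 1.759
Iteration 4: beta = 0.6, y = 1.759 + 0.6*(1.759 - 1.6836) = 1.8042
  grad(y) = -1.7831, v = y - alpha*grad = 2.0863
  prox(v) = soft_thresh(2.0863, 0.3291) = 1.7573
f(x_4) = 2*1.7573^2 - 9*1.7573 + 2.08*|1.7573| = -5.9843


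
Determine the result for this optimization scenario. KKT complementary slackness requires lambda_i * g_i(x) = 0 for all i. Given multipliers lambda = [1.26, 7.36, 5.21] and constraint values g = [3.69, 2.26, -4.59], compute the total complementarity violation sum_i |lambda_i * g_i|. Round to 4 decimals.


KKT complementary slackness check:
lambda_1 * g_1 = 1.26 * 3.69 = 4.6494
lambda_2 * g_2 = 7.36 * 2.26 = 16.6336
lambda_3 * g_3 = 5.21 * -4.59 = -23.9139
Total violation = 4.6494 + 16.6336 + 23.9139 = 45.1969


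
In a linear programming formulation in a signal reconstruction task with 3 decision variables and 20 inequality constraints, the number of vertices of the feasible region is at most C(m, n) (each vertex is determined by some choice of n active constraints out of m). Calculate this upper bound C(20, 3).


Each vertex corresponds to some choice of n active constraints out of m, so the number of vertices is at most C(m, n) = m! / (n!(m-n)!).
m = 20, n = 3
Numerator: 20 * 19 * 18
Denominator: 3! = 6
C(20, 3) = 1140


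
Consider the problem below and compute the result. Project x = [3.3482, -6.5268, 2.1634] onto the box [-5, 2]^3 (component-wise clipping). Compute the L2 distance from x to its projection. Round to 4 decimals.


Project each component onto [-5, 2].
clip(3.3482) = 2.0, clip(-6.5268) = -5.0, clip(2.1634) = 2.0
Projection = [2.0, -5.0, 2.0]
Squared diffs: [1.8176, 2.3311, 0.0267]
Distance = sqrt(4.1754) = 2.0434


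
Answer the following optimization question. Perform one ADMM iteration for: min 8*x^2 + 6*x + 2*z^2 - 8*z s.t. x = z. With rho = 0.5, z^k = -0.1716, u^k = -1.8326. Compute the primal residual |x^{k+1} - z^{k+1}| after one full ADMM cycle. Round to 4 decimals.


ADMM iteration with rho = 0.5, z^k = -0.1716, u^k = -1.8326
Step 1: x-update.
Minimize 8*x^2 + 6*x + (0.5/2)*(x + 0.1716 - 1.8326)^2
FOC: (2*8 + 0.5)*x = -6 + 0.5*(-0.1716 + 1.8326)
x^{k+1} = -0.3133
Step 2: z-update.
Minimize 2*z^2 - 8*z + (0.5/2)*(-0.3133 - z - 1.8326)^2
FOC: (2*2 + 0.5)*z = 8 + 0.5*(-0.3133 - 1.8326)
z^{k+1} = 1.5393
Step 3: u-update.
u^{k+1} = -1.8326 - 0.3133 - 1.5393 = -3.6852
Step 4: Primal residual = |-0.3133 - 1.5393| = 1.8526


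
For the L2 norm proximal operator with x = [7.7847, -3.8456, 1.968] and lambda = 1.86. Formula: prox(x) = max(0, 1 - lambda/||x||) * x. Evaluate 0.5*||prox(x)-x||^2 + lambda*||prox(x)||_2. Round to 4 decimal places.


Step 1: Compute ||x||.
||x|| = 8.903
Step 2: Compute scaling factor.
scale = max(0, 1 - 1.86/8.903) = 0.7911
Step 3: prox(x) = [6.1583, -3.0422, 1.5568]
||prox(x)|| = 7.043
Step 4: Proximal objective.
0.5*||prox-x||^2 = 1.7298
lambda*||prox|| = 13.1
Total = 14.8298


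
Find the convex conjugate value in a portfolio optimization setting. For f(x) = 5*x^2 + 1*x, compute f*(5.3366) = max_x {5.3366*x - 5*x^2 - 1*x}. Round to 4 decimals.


f*(y) = sup_x {y*x - a*x^2 - b*x} = sup_x {(y-b)*x - a*x^2}
FOC: (y - b) - 2a*x = 0 => x* = (y - b)/(2a)
x* = (5.3366 - 1)/(2*5) = 0.4337
f*(5.3366) = (y-b)^2/(4a) = (5.3366 - 1)^2/(4*5)
= 18.8061/20 = 0.9403


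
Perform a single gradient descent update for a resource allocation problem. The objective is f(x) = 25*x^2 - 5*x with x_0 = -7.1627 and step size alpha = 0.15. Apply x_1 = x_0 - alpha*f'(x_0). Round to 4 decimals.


We compute the gradient at x_0 and apply the update.
f'(x) = 50*x - 5
f'(-7.1627) = 50*-7.1627 - 5 = -363.135
x_1 = -7.1627 - 0.15*-363.135 = 47.3076


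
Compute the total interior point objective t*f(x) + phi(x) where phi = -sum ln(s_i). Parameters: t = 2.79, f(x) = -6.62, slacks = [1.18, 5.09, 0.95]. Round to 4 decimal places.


Step 1: Compute log-barrier.
ln values: [0.1655, 1.6273, -0.0513]
phi = -(0.1655 + 1.6273 - 0.0513) = -1.7415
Step 2: Compute augmented objective.
t*f(x) = 2.79*-6.62 = -18.4698
Total = -18.4698 - 1.7415 = -20.2113


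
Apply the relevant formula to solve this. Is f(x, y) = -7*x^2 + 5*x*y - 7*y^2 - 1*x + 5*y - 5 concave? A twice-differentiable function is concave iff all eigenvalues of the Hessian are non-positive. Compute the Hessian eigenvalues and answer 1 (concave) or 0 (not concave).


The Hessian of f(x,y) = -7*x^2 + 5*x*y - 7*y^2 - 1*x + 5*y - 5 is:
H = [[-14, 5], [5, -14]]
Trace = -14 - 14 = -28
Determinant = -14*-14 - (5)^2 = 171
Discriminant = (-28)^2 - 4*171 = 100.0
Eigenvalues: lambda_1 = -19.0, lambda_2 = -9.0
The function is concave.

1


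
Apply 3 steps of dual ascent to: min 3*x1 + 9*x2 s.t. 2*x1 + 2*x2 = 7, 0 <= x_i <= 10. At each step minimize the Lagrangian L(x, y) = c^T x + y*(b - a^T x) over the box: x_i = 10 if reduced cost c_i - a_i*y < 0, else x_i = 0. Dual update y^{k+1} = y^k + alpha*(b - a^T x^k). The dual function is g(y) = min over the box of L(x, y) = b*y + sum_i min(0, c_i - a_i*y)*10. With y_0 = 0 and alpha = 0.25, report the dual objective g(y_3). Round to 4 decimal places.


Dual ascent for LP: min 3*x1 + 9*x2, 2*x1 + 2*x2 = 7, 0 <= x_i <= 10
Step 1: y^k = 0.0, reduced costs: (3.0, 9.0)
  x^k = (0.0, 0.0), subgradient = b - a^T x = 7.0
  y^{k+1} = 0.0 + 0.25*7.0 = 1.75
Step 2: y^k = 1.75, reduced costs: (-0.5, 5.5)
  x^k = (10.0, 0.0), subgradient = b - a^T x = -13.0
  y^{k+1} = 1.75 + 0.25*-13.0 = -1.5
Step 3: y^k = -1.5, reduced costs: (6.0, 12.0)
  x^k = (0.0, 0.0), subgradient = b - a^T x = 7.0
  y^{k+1} = -1.5 + 0.25*7.0 = 0.25
Dual objective at y_3 = 0.25: reduced costs (2.5, 8.5), box minimizer x = (0.0, 0.0)
g(y_3) = b*y + (c1 - a1*y)*x1 + (c2 - a2*y)*x2 = 7*0.25 + 2.5*0.0 + 8.5*0.0 = 1.75 + 0.0 + 0.0 = 1.75


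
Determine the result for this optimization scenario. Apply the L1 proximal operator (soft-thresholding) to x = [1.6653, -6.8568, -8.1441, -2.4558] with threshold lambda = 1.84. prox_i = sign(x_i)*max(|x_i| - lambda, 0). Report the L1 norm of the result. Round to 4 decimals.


Soft-thresholding with lambda = 1.84:
prox(1.6653) = sign(1.6653)*max(|1.6653| - 1.84, 0) = 0.0
prox(-6.8568) = sign(-6.8568)*max(|-6.8568| - 1.84, 0) = -5.0168
prox(-8.1441) = sign(-8.1441)*max(|-8.1441| - 1.84, 0) = -6.3041
prox(-2.4558) = sign(-2.4558)*max(|-2.4558| - 1.84, 0) = -0.6158
prox(x) = [0.0, -5.0168, -6.3041, -0.6158]
||prox(x)||_1 = 0.0 + 5.0168 + 6.3041 + 0.6158 = 11.9367


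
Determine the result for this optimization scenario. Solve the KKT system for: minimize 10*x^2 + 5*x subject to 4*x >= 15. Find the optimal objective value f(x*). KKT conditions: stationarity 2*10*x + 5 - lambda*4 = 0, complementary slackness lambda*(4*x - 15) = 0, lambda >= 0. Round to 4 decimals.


Step 1: Try lambda = 0 (constraint inactive).
x_unc = -5/(2*10) = -0.25
Check: 4*-0.25 = -1.0 < 15 -- violated!
Step 2: Constraint must be active: 4*x = 15
x* = 15/4 = 3.75
lambda = (2*10*3.75 + 5)/4 = 20.0
Step 3: Compute optimal value.
f(x*) = 10*3.75^2 + 5*3.75 = 159.375


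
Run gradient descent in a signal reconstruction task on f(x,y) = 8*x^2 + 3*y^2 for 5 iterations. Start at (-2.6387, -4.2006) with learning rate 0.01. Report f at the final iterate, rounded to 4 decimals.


Gradient descent on f(x,y) = 8*x^2 + 3*y^2.
Starting point: (-2.6387, -4.2006), alpha = 0.01
Step 1: grad_x = 2*8*-2.6387 = -42.2192, grad_y = 2*3*-4.2006 = -25.2036
  x_1 = -2.6387 - 0.01*-42.2192 = -2.2165
  y_1 = -4.2006 - 0.01*-25.2036 = -3.9486
Step 2: grad_x = 2*8*-2.2165 = -35.4641, grad_y = 2*3*-3.9486 = -23.6914
  x_2 = -2.2165 - 0.01*-35.4641 = -1.8619
  y_2 = -3.9486 - 0.01*-23.6914 = -3.7117
Step 3: grad_x = 2*8*-1.8619 = -29.7899, grad_y = 2*3*-3.7117 = -22.2699
  x_3 = -1.8619 - 0.01*-29.7899 = -1.564
  y_3 = -3.7117 - 0.01*-22.2699 = -3.489
Step 4: grad_x = 2*8*-1.564 = -25.0235, grad_y = 2*3*-3.489 = -20.9337
  x_4 = -1.564 - 0.01*-25.0235 = -1.3137
  y_4 = -3.489 - 0.01*-20.9337 = -3.2796
Step 5: grad_x = 2*8*-1.3137 = -21.0197, grad_y = 2*3*-3.2796 = -19.6777
  x_5 = -1.3137 - 0.01*-21.0197 = -1.1035
  y_5 = -3.2796 - 0.01*-19.6777 = -3.0828
f(-1.1035, -3.0828) = 8*(-1.1035)^2 + 3*(-3.0828)^2 = 38.254


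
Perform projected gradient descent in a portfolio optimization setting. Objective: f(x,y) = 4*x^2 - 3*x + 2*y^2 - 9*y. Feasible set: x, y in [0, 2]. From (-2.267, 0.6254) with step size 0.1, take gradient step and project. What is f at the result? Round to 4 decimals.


Step 1: Compute gradient at (-2.267, 0.6254).
grad_x = 2*4*-2.267 - 3 = -21.136
grad_y = 2*2*0.6254 - 9 = -6.4984
Step 2: Gradient step.
x_raw = -2.267 - 0.1*-21.136 = -0.1534
y_raw = 0.6254 - 0.1*-6.4984 = 1.2752
Step 3: Project onto [0, 2].
x_proj = clip(-0.1534) = 0.0
y_proj = clip(1.2752) = 1.2752
Step 4: Evaluate f.
f(0.0, 1.2752) = -8.2247


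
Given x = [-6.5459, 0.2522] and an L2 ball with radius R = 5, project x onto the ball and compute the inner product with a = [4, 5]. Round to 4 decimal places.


Step 1: Compute ||x|| (intermediates to 6 decimals).
||x|| = sqrt((-6.5459)^2 + 0.2522^2) = 6.550757
Step 2: Project.
Since ||x|| > R, scale = R/||x|| = 5/6.550757 = 0.763271, proj(x) = scale * x
proj(x) = [-4.996296, 0.192497]
Step 3: Dot product.
a^T * proj(x) = 4*(-4.996296) + 5*0.192497 = -19.0227


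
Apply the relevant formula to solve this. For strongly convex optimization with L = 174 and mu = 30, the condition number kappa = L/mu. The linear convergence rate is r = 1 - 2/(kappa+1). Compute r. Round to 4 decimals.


Step 1: Compute the condition number.
kappa = L/mu = 174/30 = 5.8
Step 2: Compute the convergence rate.
r = 1 - 2/(kappa + 1) = 1 - 2*mu/(L + mu) = (L - mu)/(L + mu) = 144/204 = 0.7059


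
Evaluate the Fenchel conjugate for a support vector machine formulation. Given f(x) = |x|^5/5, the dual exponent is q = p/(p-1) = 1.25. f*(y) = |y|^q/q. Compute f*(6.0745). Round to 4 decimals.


The conjugate exponent q satisfies 1/p + 1/q = 1.
p = 5, so q = 5/(5 - 1) = 1.25
|y|^q = 6.0745^1.25 = 9.5365
f*(6.0745) = 9.5365 / 1.25 = 7.6292


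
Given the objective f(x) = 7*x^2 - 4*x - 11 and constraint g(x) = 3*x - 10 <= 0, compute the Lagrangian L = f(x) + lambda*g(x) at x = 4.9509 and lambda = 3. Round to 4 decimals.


Step 1: Evaluate f(x).
f(4.9509) = 7*4.9509^2 - 4*4.9509 - 11 = 140.7763
Step 2: Evaluate g(x).
g(4.9509) = 3*4.9509 - 10 = 4.8527
Step 3: Compute Lagrangian.
L = 140.7763 + 3*4.8527 = 155.3344


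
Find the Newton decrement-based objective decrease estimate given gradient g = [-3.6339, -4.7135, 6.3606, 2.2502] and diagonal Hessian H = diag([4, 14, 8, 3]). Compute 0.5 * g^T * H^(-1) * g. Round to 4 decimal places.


Step 1: H is diagonal, so H^(-1) * g = [-0.9085, -0.3367, 0.7951, 0.7501].
Step 2: g^T H^(-1) g = sum_i g_i^2 / H_ii
  = (-3.6339)^2/4 + (-4.7135)^2/14 + (6.3606)^2/8 + (2.2502)^2/3
  = 3.3013 + 1.5869 + 5.0572 + 1.6878 = 11.6332
Step 3: Objective decrease = 0.5 * g^T H^(-1) g = 5.8166


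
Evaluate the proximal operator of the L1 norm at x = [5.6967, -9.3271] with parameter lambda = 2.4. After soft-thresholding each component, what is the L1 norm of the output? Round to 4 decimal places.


Soft-thresholding with lambda = 2.4:
prox(5.6967) = sign(5.6967)*max(|5.6967| - 2.4, 0) = 3.2967
prox(-9.3271) = sign(-9.3271)*max(|-9.3271| - 2.4, 0) = -6.9271
prox(x) = [3.2967, -6.9271]
||prox(x)||_1 = 3.2967 + 6.9271 = 10.2238


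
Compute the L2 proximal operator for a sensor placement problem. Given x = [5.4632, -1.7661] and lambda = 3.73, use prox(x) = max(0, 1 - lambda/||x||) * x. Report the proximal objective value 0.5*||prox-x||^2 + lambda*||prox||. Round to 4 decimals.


Step 1: Compute ||x||.
||x|| = 5.7416
Step 2: Compute scaling factor.
scale = max(0, 1 - 3.73/5.7416) = 0.3504
Step 3: prox(x) = [1.914, -0.6188]
||prox(x)|| = 2.0116
Step 4: Proximal objective.
0.5*||prox-x||^2 = 6.9565
lambda*||prox|| = 7.5033
Total = 14.4596


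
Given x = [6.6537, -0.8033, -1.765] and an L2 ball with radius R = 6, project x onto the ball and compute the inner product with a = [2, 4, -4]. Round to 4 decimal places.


Step 1: Compute ||x|| (intermediates to 6 decimals).
||x|| = sqrt(6.6537^2 + (-0.8033)^2 + (-1.765)^2) = 6.93053
Step 2: Project.
Since ||x|| > R, scale = R/||x|| = 6/6.93053 = 0.865735, proj(x) = scale * x
proj(x) = [5.760341, -0.695445, -1.528022]
Step 3: Dot product.
a^T * proj(x) = 2*5.760341 + 4*(-0.695445) - 4*(-1.528022) = 14.851


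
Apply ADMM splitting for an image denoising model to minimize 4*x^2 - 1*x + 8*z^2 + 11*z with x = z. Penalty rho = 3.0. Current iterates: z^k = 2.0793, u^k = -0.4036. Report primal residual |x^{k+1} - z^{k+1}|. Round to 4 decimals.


ADMM iteration with rho = 3.0, z^k = 2.0793, u^k = -0.4036
Step 1: x-update.
Minimize 4*x^2 - 1*x + (3.0/2)*(x - 2.0793 - 0.4036)^2
FOC: (2*4 + 3.0)*x = 1 + 3.0*(2.0793 + 0.4036)
x^{k+1} = 0.7681
Step 2: z-update.
Minimize 8*z^2 + 11*z + (3.0/2)*(0.7681 - z - 0.4036)^2
FOC: (2*8 + 3.0)*z = -11 + 3.0*(0.7681 - 0.4036)
z^{k+1} = -0.5214
Step 3: u-update.
u^{k+1} = -0.4036 + 0.7681 + 0.5214 = 0.8859
Step 4: Primal residual = |0.7681 + 0.5214| = 1.2895


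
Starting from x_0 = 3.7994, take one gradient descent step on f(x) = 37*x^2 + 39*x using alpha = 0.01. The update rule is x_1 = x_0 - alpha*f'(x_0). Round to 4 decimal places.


We compute the gradient at x_0 and apply the update.
f'(x) = 74*x + 39
f'(3.7994) = 74*3.7994 + 39 = 320.1556
x_1 = 3.7994 - 0.01*320.1556 = 0.5978


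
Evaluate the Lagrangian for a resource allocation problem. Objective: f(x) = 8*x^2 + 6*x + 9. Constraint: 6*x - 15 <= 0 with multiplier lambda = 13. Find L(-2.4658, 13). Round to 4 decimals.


Step 1: Evaluate f(x).
f(-2.4658) = 8*(-2.4658)^2 + 6*(-2.4658) + 9 = 42.8466
Step 2: Evaluate g(x).
g(-2.4658) = 6*-2.4658 - 15 = -29.7948
Step 3: Compute Lagrangian.
L = 42.8466 + 13*-29.7948 = -344.4858


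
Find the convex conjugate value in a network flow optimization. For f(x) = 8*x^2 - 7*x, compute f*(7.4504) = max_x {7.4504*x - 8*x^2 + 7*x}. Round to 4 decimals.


f*(y) = sup_x {y*x - a*x^2 - b*x} = sup_x {(y-b)*x - a*x^2}
FOC: (y - b) - 2a*x = 0 => x* = (y - b)/(2a)
x* = (7.4504 + 7)/(2*8) = 0.9032
f*(7.4504) = (y-b)^2/(4a) = (7.4504 + 7)^2/(4*8)
= 208.8141/32 = 6.5254


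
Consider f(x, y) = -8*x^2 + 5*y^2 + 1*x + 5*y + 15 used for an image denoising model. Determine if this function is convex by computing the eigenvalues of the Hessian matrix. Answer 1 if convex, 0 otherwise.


The Hessian of f(x,y) = -8*x^2 + 5*y^2 + 1*x + 5*y + 15 is:
H = [[-16, 0], [0, 10]]
Trace = -16 + 10 = -6
Determinant = -16*10 - (0)^2 = -160
Discriminant = (-6)^2 - 4*-160 = 676.0
Eigenvalues: lambda_1 = -16.0, lambda_2 = 10.0
The function is not convex.

0


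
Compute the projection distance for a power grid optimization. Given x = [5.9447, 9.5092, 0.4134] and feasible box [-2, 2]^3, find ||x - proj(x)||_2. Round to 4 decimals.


Project each component onto [-2, 2].
clip(5.9447) = 2.0, clip(9.5092) = 2.0, clip(0.4134) = 0.4134
Projection = [2.0, 2.0, 0.4134]
Squared diffs: [15.5607, 56.3881, 0.0]
Distance = sqrt(71.9488) = 8.4823


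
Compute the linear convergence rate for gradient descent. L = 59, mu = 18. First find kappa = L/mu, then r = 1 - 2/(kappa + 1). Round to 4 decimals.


Step 1: Compute the condition number.
kappa = L/mu = 59/18 = 3.2778
Step 2: Compute the convergence rate.
r = 1 - 2/(kappa + 1) = 1 - 2*mu/(L + mu) = (L - mu)/(L + mu) = 41/77 = 0.5325


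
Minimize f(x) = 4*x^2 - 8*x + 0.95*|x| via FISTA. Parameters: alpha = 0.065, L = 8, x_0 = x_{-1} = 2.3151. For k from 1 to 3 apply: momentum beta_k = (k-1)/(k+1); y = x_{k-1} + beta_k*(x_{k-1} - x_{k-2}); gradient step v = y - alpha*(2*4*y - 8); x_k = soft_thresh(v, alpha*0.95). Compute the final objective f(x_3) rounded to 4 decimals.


FISTA on f(x) = 4*x^2 - 8*x + 0.95*|x|
L = 8, alpha = 0.065
Iteration 1: beta = 0.0, y = 2.3151 + 0.0*(2.3151 - 2.3151) = 2.3151
  grad(y) = 10.5208, v = y - alpha*grad = 1.6312
  prox(v) = soft_thresh(1.6312, 0.0618) = 1.5695
Iteration 2: beta = 0.3333, y = 1.5695 + 0.3333*(1.5695 - 2.3151) = 1.321
  grad(y) = 2.5677, v = y - alpha*grad = 1.1541
  prox(v) = soft_thresh(1.1541, 0.0618) = 1.0923
Iteration 3: beta = 0.5, y = 1.0923 + 0.5*(1.0923 - 1.5695) = 0.8537
  grad(y) = -1.1702, v = y - alpha*grad = 0.9298
  prox(v) = soft_thresh(0.9298, 0.0618) = 0.868
f(x_3) = 4*0.868^2 - 8*0.868 + 0.95*|0.868| = -3.1057


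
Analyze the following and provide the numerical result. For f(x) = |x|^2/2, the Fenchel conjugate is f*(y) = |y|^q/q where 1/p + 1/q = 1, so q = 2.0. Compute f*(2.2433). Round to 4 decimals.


The conjugate exponent q satisfies 1/p + 1/q = 1.
p = 2, so q = 2/(2 - 1) = 2.0
|y|^q = 2.2433^2.0 = 5.0324
f*(2.2433) = 5.0324 / 2.0 = 2.5162


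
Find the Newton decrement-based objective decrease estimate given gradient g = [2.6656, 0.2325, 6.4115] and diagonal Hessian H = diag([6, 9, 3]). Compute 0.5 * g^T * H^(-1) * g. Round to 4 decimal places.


Step 1: H is diagonal, so H^(-1) * g = [0.4443, 0.0258, 2.1372].
Step 2: g^T H^(-1) g = sum_i g_i^2 / H_ii
  = (2.6656)^2/6 + (0.2325)^2/9 + (6.4115)^2/3
  = 1.1842 + 0.006 + 13.7024 = 14.8927
Step 3: Objective decrease = 0.5 * g^T H^(-1) g = 7.4463


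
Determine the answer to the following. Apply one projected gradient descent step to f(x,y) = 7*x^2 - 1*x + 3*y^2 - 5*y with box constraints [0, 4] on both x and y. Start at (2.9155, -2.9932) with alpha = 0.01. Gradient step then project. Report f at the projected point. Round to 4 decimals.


Step 1: Compute gradient at (2.9155, -2.9932).
grad_x = 2*7*2.9155 - 1 = 39.817
grad_y = 2*3*-2.9932 - 5 = -22.9592
Step 2: Gradient step.
x_raw = 2.9155 - 0.01*39.817 = 2.5173
y_raw = -2.9932 - 0.01*-22.9592 = -2.7636
Step 3: Project onto [0, 4].
x_proj = clip(2.5173) = 2.5173
y_proj = clip(-2.7636) = 0.0
Step 4: Evaluate f.
f(2.5173, 0.0) = 41.8413


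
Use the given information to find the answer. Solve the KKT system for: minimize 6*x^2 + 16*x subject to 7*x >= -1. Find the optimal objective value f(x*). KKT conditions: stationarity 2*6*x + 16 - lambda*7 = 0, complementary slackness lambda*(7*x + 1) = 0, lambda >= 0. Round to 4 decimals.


Step 1: Try lambda = 0 (constraint inactive).
x_unc = -16/(2*6) = -1.3333
Check: 7*-1.3333 = -9.3331 < -1 -- violated!
Step 2: Constraint must be active: 7*x = -1
x* = -1/7 = -0.1429 (rounded; the exact value -1/7 is used below)
lambda = (2*6*(-1/7) + 16)/7 = 2.0408
Step 3: Compute optimal value.
f(x*) = 6*(-1/7)^2 + 16*(-1/7) = -2.1633


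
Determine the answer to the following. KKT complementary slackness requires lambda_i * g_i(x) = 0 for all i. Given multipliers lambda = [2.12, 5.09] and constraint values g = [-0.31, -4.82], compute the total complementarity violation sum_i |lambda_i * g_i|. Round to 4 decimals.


KKT complementary slackness check:
lambda_1 * g_1 = 2.12 * -0.31 = -0.6572
lambda_2 * g_2 = 5.09 * -4.82 = -24.5338
Total violation = 0.6572 + 24.5338 = 25.191


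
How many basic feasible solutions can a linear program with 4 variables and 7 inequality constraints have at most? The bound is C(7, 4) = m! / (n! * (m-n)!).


Each vertex corresponds to some choice of n active constraints out of m, so the number of vertices is at most C(m, n) = m! / (n!(m-n)!).
m = 7, n = 4
Numerator: 7 * 6 * 5 * 4
Denominator: 4! = 24
C(7, 4) = 35


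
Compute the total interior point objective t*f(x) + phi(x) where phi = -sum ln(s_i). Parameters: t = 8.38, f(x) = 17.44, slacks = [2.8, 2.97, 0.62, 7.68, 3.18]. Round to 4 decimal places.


Step 1: Compute log-barrier.
ln values: [1.0296, 1.0886, -0.478, 2.0386, 1.1569]
phi = -(1.0296 + 1.0886 - 0.478 + 2.0386 + 1.1569) = -4.8356
Step 2: Compute augmented objective.
t*f(x) = 8.38*17.44 = 146.1472
Total = 146.1472 - 4.8356 = 141.3116


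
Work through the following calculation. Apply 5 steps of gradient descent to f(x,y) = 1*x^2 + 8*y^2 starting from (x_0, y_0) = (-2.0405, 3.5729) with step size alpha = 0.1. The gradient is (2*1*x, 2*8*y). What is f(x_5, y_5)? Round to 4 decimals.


Gradient descent on f(x,y) = 1*x^2 + 8*y^2.
Starting point: (-2.0405, 3.5729), alpha = 0.1
Step 1: grad_x = 2*1*-2.0405 = -4.081, grad_y = 2*8*3.5729 = 57.1664
  x_1 = -2.0405 - 0.1*-4.081 = -1.6324
  y_1 = 3.5729 - 0.1*57.1664 = -2.1437
Step 2: grad_x = 2*1*-1.6324 = -3.2648, grad_y = 2*8*-2.1437 = -34.2998
  x_2 = -1.6324 - 0.1*-3.2648 = -1.3059
  y_2 = -2.1437 - 0.1*-34.2998 = 1.2862
Step 3: grad_x = 2*1*-1.3059 = -2.6118, grad_y = 2*8*1.2862 = 20.5799
  x_3 = -1.3059 - 0.1*-2.6118 = -1.0447
  y_3 = 1.2862 - 0.1*20.5799 = -0.7717
Step 4: grad_x = 2*1*-1.0447 = -2.0895, grad_y = 2*8*-0.7717 = -12.3479
  x_4 = -1.0447 - 0.1*-2.0895 = -0.8358
  y_4 = -0.7717 - 0.1*-12.3479 = 0.463
Step 5: grad_x = 2*1*-0.8358 = -1.6716, grad_y = 2*8*0.463 = 7.4088
  x_5 = -0.8358 - 0.1*-1.6716 = -0.6686
  y_5 = 0.463 - 0.1*7.4088 = -0.2778
f(-0.6686, -0.2778) = 1*(-0.6686)^2 + 8*(-0.2778)^2 = 1.0646


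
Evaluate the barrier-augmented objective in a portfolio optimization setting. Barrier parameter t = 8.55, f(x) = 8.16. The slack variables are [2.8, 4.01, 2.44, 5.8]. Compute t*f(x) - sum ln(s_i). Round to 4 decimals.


Step 1: Compute log-barrier.
ln values: [1.0296, 1.3888, 0.892, 1.7579]
phi = -(1.0296 + 1.3888 + 0.892 + 1.7579) = -5.0683
Step 2: Compute augmented objective.
t*f(x) = 8.55*8.16 = 69.768
Total = 69.768 - 5.0683 = 64.6997


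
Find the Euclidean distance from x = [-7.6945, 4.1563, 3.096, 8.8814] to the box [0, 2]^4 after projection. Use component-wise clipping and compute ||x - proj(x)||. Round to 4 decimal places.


Project each component onto [0, 2].
clip(-7.6945) = 0.0, clip(4.1563) = 2.0, clip(3.096) = 2.0, clip(8.8814) = 2.0
Projection = [0.0, 2.0, 2.0, 2.0]
Squared diffs: [59.2053, 4.6496, 1.2012, 47.3537]
Distance = sqrt(112.4098) = 10.6024


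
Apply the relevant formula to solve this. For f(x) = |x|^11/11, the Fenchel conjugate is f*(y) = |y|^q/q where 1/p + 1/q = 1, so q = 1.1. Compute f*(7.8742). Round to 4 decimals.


The conjugate exponent q satisfies 1/p + 1/q = 1.
p = 11, so q = 11/(11 - 1) = 1.1
|y|^q = 7.8742^1.1 = 9.6789
f*(7.8742) = 9.6789 / 1.1 = 8.799


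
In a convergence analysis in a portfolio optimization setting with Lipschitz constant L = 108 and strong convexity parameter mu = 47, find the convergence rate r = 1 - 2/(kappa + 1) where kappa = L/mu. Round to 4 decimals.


Step 1: Compute the condition number.
kappa = L/mu = 108/47 = 2.2979
Step 2: Compute the convergence rate.
r = 1 - 2/(kappa + 1) = 1 - 2*mu/(L + mu) = (L - mu)/(L + mu) = 61/155 = 0.3935


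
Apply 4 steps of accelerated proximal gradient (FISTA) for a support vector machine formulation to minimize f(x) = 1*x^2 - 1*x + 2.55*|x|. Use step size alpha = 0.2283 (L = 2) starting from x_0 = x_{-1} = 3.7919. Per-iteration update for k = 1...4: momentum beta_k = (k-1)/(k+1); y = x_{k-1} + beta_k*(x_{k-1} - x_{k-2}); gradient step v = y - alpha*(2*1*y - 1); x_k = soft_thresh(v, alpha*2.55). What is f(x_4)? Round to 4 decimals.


FISTA on f(x) = 1*x^2 - 1*x + 2.55*|x|
L = 2, alpha = 0.2283
Iteration 1: beta = 0.0, y = 3.7919 + 0.0*(3.7919 - 3.7919) = 3.7919
  grad(y) = 6.5838, v = y - alpha*grad = 2.2888
  prox(v) = soft_thresh(2.2888, 0.5822) = 1.7067
Iteration 2: beta = 0.3333, y = 1.7067 + 0.3333*(1.7067 - 3.7919) = 1.0116
  grad(y) = 1.0231, v = y - alpha*grad = 0.778
  prox(v) = soft_thresh(0.778, 0.5822) = 0.1958
Iteration 3: beta = 0.5, y = 0.1958 + 0.5*(0.1958 - 1.7067) = -0.5596
  grad(y) = -2.1192, v = y - alpha*grad = -0.0758
  prox(v) = soft_thresh(-0.0758, 0.5822) = 0.0
Iteration 4: beta = 0.6, y = 0.0 + 0.6*(0.0 - 0.1958) = -0.1175
  grad(y) = -1.235, v = y - alpha*grad = 0.1645
  prox(v) = soft_thresh(0.1645, 0.5822) = 0.0
f(x_4) = 1*0.0^2 - 1*0.0 + 2.55*|0.0| = 0.0


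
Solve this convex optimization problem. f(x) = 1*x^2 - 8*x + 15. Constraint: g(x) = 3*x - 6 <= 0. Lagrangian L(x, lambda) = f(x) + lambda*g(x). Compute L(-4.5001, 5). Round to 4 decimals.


Step 1: Evaluate f(x).
f(-4.5001) = 1*(-4.5001)^2 - 8*(-4.5001) + 15 = 71.2517
Step 2: Evaluate g(x).
g(-4.5001) = 3*-4.5001 - 6 = -19.5003
Step 3: Compute Lagrangian.
L = 71.2517 + 5*-19.5003 = -26.2498
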